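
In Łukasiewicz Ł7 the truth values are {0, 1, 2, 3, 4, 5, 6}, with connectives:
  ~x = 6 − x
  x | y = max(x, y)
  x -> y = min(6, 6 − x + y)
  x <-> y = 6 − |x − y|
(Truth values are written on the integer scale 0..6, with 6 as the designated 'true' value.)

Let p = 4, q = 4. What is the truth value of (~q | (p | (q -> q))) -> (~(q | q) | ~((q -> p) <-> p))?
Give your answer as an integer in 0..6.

2

~q = ~4 = 2
q -> q = 4 -> 4 = 6
p | (q -> q) = 4 | 6 = 6
~q | (p | (q -> q)) = 2 | 6 = 6
q | q = 4 | 4 = 4
~(q | q) = ~4 = 2
q -> p = 4 -> 4 = 6
(q -> p) <-> p = 6 <-> 4 = 4
~((q -> p) <-> p) = ~4 = 2
~(q | q) | ~((q -> p) <-> p) = 2 | 2 = 2
(~q | (p | (q -> q))) -> (~(q | q) | ~((q -> p) <-> p)) = 6 -> 2 = 2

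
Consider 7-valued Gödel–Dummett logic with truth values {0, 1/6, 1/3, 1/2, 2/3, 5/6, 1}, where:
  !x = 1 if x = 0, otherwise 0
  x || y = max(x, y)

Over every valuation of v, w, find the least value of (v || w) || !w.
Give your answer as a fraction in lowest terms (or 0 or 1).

Take v = 0, w = 1/6:
v || w = 0 || 1/6 = 1/6
!w = !1/6 = 0
(v || w) || !w = 1/6 || 0 = 1/6
No assignment yields a value below 1/6, so this is the minimum.

1/6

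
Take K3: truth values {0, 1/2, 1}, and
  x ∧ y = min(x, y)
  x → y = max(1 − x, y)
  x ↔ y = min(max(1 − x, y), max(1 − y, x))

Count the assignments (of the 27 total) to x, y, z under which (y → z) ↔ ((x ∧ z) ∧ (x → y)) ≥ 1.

value 1: 4 assignments (counts)
value 1/2: 14 assignments
value 0: 9 assignments
So 4 of the 27 assignments meet the threshold.

4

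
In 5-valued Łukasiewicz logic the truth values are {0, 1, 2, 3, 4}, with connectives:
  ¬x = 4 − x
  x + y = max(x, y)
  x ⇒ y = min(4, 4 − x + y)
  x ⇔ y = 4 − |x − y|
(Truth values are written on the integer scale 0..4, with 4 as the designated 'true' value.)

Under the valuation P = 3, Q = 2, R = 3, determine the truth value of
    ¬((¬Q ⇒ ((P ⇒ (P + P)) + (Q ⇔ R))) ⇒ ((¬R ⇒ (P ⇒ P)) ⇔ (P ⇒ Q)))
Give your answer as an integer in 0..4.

¬Q = ¬2 = 2
P + P = 3 + 3 = 3
P ⇒ (P + P) = 3 ⇒ 3 = 4
Q ⇔ R = 2 ⇔ 3 = 3
(P ⇒ (P + P)) + (Q ⇔ R) = 4 + 3 = 4
¬Q ⇒ ((P ⇒ (P + P)) + (Q ⇔ R)) = 2 ⇒ 4 = 4
¬R = ¬3 = 1
P ⇒ P = 3 ⇒ 3 = 4
¬R ⇒ (P ⇒ P) = 1 ⇒ 4 = 4
P ⇒ Q = 3 ⇒ 2 = 3
(¬R ⇒ (P ⇒ P)) ⇔ (P ⇒ Q) = 4 ⇔ 3 = 3
(¬Q ⇒ ((P ⇒ (P + P)) + (Q ⇔ R))) ⇒ ((¬R ⇒ (P ⇒ P)) ⇔ (P ⇒ Q)) = 4 ⇒ 3 = 3
¬((¬Q ⇒ ((P ⇒ (P + P)) + (Q ⇔ R))) ⇒ ((¬R ⇒ (P ⇒ P)) ⇔ (P ⇒ Q))) = ¬3 = 1

1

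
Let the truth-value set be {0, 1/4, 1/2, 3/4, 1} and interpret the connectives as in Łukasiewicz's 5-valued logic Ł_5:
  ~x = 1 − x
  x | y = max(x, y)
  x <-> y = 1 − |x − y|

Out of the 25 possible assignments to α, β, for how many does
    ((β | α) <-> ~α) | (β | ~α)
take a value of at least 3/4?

19

value 1: 13 assignments (counts)
value 3/4: 6 assignments (counts)
value 1/2: 4 assignments
value 1/4: 1 assignment
value 0: 1 assignment
So 19 of the 25 assignments meet the threshold.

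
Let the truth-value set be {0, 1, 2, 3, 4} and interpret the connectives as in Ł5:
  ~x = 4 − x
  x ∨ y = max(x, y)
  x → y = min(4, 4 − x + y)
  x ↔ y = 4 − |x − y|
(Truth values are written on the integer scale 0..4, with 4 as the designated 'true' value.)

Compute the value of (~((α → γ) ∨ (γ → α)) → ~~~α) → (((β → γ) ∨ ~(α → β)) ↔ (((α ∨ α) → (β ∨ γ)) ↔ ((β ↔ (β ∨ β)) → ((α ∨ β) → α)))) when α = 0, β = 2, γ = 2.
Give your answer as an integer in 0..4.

2

α → γ = 0 → 2 = 4
γ → α = 2 → 0 = 2
(α → γ) ∨ (γ → α) = 4 ∨ 2 = 4
~((α → γ) ∨ (γ → α)) = ~4 = 0
~α = ~0 = 4
~~α = ~4 = 0
~~~α = ~0 = 4
~((α → γ) ∨ (γ → α)) → ~~~α = 0 → 4 = 4
β → γ = 2 → 2 = 4
α → β = 0 → 2 = 4
~(α → β) = ~4 = 0
(β → γ) ∨ ~(α → β) = 4 ∨ 0 = 4
α ∨ α = 0 ∨ 0 = 0
β ∨ γ = 2 ∨ 2 = 2
(α ∨ α) → (β ∨ γ) = 0 → 2 = 4
β ∨ β = 2 ∨ 2 = 2
β ↔ (β ∨ β) = 2 ↔ 2 = 4
α ∨ β = 0 ∨ 2 = 2
(α ∨ β) → α = 2 → 0 = 2
(β ↔ (β ∨ β)) → ((α ∨ β) → α) = 4 → 2 = 2
((α ∨ α) → (β ∨ γ)) ↔ ((β ↔ (β ∨ β)) → ((α ∨ β) → α)) = 4 ↔ 2 = 2
((β → γ) ∨ ~(α → β)) ↔ (((α ∨ α) → (β ∨ γ)) ↔ ((β ↔ (β ∨ β)) → ((α ∨ β) → α))) = 4 ↔ 2 = 2
(~((α → γ) ∨ (γ → α)) → ~~~α) → (((β → γ) ∨ ~(α → β)) ↔ (((α ∨ α) → (β ∨ γ)) ↔ ((β ↔ (β ∨ β)) → ((α ∨ β) → α)))) = 4 → 2 = 2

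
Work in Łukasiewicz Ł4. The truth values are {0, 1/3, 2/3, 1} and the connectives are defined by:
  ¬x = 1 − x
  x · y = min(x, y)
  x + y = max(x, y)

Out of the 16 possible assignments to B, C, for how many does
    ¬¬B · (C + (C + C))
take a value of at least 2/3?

4

B = 0, C = 0 ↦ 0  <
B = 0, C = 1/3 ↦ 0  <
B = 0, C = 2/3 ↦ 0  <
B = 0, C = 1 ↦ 0  <
B = 1/3, C = 0 ↦ 0  <
B = 1/3, C = 1/3 ↦ 1/3  <
B = 1/3, C = 2/3 ↦ 1/3  <
B = 1/3, C = 1 ↦ 1/3  <
B = 2/3, C = 0 ↦ 0  <
B = 2/3, C = 1/3 ↦ 1/3  <
B = 2/3, C = 2/3 ↦ 2/3  ≥
B = 2/3, C = 1 ↦ 2/3  ≥
B = 1, C = 0 ↦ 0  <
B = 1, C = 1/3 ↦ 1/3  <
B = 1, C = 2/3 ↦ 2/3  ≥
B = 1, C = 1 ↦ 1  ≥
So 4 of the 16 assignments meet the threshold.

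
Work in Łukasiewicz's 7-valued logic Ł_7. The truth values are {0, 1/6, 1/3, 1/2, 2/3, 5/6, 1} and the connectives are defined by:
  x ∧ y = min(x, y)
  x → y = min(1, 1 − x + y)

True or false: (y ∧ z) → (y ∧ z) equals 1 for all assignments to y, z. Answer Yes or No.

At y = 1, z = 1/6, for instance:
y ∧ z = 1 ∧ 1/6 = 1/6
(y ∧ z) → (y ∧ z) = 1/6 → 1/6 = 1
and checking the remaining 48 assignments likewise gives ≥ 1 in every case.

Yes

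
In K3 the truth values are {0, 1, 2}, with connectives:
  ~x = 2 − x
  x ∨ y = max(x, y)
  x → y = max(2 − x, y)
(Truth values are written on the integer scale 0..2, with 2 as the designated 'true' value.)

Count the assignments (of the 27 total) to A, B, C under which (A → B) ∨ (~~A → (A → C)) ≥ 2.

value 2: 19 assignments (counts)
value 1: 7 assignments
value 0: 1 assignment
So 19 of the 27 assignments meet the threshold.

19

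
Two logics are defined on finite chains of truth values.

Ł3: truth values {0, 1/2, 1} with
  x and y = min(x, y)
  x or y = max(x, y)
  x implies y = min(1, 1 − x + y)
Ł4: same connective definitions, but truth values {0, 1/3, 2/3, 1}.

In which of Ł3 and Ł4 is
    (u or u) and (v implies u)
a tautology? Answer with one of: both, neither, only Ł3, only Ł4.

neither

In Ł3: at u = 0, v = 0 the value is 0 — not a tautology.
In Ł4: at u = 0, v = 0 the value is 0 — not a tautology.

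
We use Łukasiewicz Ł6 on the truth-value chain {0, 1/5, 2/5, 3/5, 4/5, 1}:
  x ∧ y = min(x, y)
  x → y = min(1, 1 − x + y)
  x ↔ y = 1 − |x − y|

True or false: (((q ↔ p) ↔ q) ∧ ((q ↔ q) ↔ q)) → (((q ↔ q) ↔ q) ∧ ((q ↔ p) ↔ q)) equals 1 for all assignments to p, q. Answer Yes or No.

Yes

At p = 1/5, q = 4/5, for instance:
q ↔ p = 4/5 ↔ 1/5 = 2/5
(q ↔ p) ↔ q = 2/5 ↔ 4/5 = 3/5
q ↔ q = 4/5 ↔ 4/5 = 1
(q ↔ q) ↔ q = 1 ↔ 4/5 = 4/5
((q ↔ p) ↔ q) ∧ ((q ↔ q) ↔ q) = 3/5 ∧ 4/5 = 3/5
((q ↔ q) ↔ q) ∧ ((q ↔ p) ↔ q) = 4/5 ∧ 3/5 = 3/5
(((q ↔ p) ↔ q) ∧ ((q ↔ q) ↔ q)) → (((q ↔ q) ↔ q) ∧ ((q ↔ p) ↔ q)) = 3/5 → 3/5 = 1
and checking the remaining 35 assignments likewise gives ≥ 1 in every case.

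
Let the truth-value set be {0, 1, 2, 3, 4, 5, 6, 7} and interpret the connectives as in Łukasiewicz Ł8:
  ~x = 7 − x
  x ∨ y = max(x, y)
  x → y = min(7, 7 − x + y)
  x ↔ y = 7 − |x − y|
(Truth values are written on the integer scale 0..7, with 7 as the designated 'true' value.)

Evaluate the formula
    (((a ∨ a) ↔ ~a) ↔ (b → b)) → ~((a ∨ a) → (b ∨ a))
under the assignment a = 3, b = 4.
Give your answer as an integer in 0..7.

a ∨ a = 3 ∨ 3 = 3
~a = ~3 = 4
(a ∨ a) ↔ ~a = 3 ↔ 4 = 6
b → b = 4 → 4 = 7
((a ∨ a) ↔ ~a) ↔ (b → b) = 6 ↔ 7 = 6
a ∨ a = 3 ∨ 3 = 3
b ∨ a = 4 ∨ 3 = 4
(a ∨ a) → (b ∨ a) = 3 → 4 = 7
~((a ∨ a) → (b ∨ a)) = ~7 = 0
(((a ∨ a) ↔ ~a) ↔ (b → b)) → ~((a ∨ a) → (b ∨ a)) = 6 → 0 = 1

1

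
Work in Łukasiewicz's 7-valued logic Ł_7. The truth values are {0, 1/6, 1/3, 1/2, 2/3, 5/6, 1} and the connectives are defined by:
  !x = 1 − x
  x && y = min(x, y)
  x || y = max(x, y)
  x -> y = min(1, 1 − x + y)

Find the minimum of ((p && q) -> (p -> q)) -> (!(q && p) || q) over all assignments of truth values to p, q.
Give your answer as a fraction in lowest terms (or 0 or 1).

Take p = 1/2, q = 1/2:
p && q = 1/2 && 1/2 = 1/2
p -> q = 1/2 -> 1/2 = 1
(p && q) -> (p -> q) = 1/2 -> 1 = 1
q && p = 1/2 && 1/2 = 1/2
!(q && p) = !1/2 = 1/2
!(q && p) || q = 1/2 || 1/2 = 1/2
((p && q) -> (p -> q)) -> (!(q && p) || q) = 1 -> 1/2 = 1/2
No assignment yields a value below 1/2, so this is the minimum.

1/2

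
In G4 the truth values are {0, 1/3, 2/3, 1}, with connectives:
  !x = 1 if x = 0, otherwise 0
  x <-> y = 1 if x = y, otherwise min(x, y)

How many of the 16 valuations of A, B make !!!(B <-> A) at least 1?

A = 0, B = 0 ↦ 0  <
A = 0, B = 1/3 ↦ 1  ≥
A = 0, B = 2/3 ↦ 1  ≥
A = 0, B = 1 ↦ 1  ≥
A = 1/3, B = 0 ↦ 1  ≥
A = 1/3, B = 1/3 ↦ 0  <
A = 1/3, B = 2/3 ↦ 0  <
A = 1/3, B = 1 ↦ 0  <
A = 2/3, B = 0 ↦ 1  ≥
A = 2/3, B = 1/3 ↦ 0  <
A = 2/3, B = 2/3 ↦ 0  <
A = 2/3, B = 1 ↦ 0  <
A = 1, B = 0 ↦ 1  ≥
A = 1, B = 1/3 ↦ 0  <
A = 1, B = 2/3 ↦ 0  <
A = 1, B = 1 ↦ 0  <
So 6 of the 16 assignments meet the threshold.

6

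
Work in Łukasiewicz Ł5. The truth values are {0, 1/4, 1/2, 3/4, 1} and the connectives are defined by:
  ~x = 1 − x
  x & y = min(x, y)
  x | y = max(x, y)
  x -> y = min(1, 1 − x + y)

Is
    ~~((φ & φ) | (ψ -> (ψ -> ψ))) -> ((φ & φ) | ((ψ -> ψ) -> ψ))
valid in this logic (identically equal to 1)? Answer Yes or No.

No

Counterexample: take φ = 0, ψ = 0.
φ & φ = 0 & 0 = 0
ψ -> ψ = 0 -> 0 = 1
ψ -> (ψ -> ψ) = 0 -> 1 = 1
(φ & φ) | (ψ -> (ψ -> ψ)) = 0 | 1 = 1
~((φ & φ) | (ψ -> (ψ -> ψ))) = ~1 = 0
~~((φ & φ) | (ψ -> (ψ -> ψ))) = ~0 = 1
φ & φ = 0 & 0 = 0
ψ -> ψ = 0 -> 0 = 1
(ψ -> ψ) -> ψ = 1 -> 0 = 0
(φ & φ) | ((ψ -> ψ) -> ψ) = 0 | 0 = 0
~~((φ & φ) | (ψ -> (ψ -> ψ))) -> ((φ & φ) | ((ψ -> ψ) -> ψ)) = 1 -> 0 = 0
This gives 0 ≠ 1.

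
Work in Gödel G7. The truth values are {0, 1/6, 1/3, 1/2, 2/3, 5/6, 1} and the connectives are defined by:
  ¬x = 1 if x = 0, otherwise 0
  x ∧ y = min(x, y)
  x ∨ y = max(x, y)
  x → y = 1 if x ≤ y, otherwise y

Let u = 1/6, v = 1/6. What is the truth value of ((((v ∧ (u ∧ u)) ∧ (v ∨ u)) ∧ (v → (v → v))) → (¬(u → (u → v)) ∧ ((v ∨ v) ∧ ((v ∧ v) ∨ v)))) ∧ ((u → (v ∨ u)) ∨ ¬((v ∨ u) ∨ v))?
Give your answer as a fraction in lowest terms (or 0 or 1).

0

u ∧ u = 1/6 ∧ 1/6 = 1/6
v ∧ (u ∧ u) = 1/6 ∧ 1/6 = 1/6
v ∨ u = 1/6 ∨ 1/6 = 1/6
(v ∧ (u ∧ u)) ∧ (v ∨ u) = 1/6 ∧ 1/6 = 1/6
v → v = 1/6 → 1/6 = 1
v → (v → v) = 1/6 → 1 = 1
((v ∧ (u ∧ u)) ∧ (v ∨ u)) ∧ (v → (v → v)) = 1/6 ∧ 1 = 1/6
u → v = 1/6 → 1/6 = 1
u → (u → v) = 1/6 → 1 = 1
¬(u → (u → v)) = ¬1 = 0
v ∨ v = 1/6 ∨ 1/6 = 1/6
v ∧ v = 1/6 ∧ 1/6 = 1/6
(v ∧ v) ∨ v = 1/6 ∨ 1/6 = 1/6
(v ∨ v) ∧ ((v ∧ v) ∨ v) = 1/6 ∧ 1/6 = 1/6
¬(u → (u → v)) ∧ ((v ∨ v) ∧ ((v ∧ v) ∨ v)) = 0 ∧ 1/6 = 0
(((v ∧ (u ∧ u)) ∧ (v ∨ u)) ∧ (v → (v → v))) → (¬(u → (u → v)) ∧ ((v ∨ v) ∧ ((v ∧ v) ∨ v))) = 1/6 → 0 = 0
v ∨ u = 1/6 ∨ 1/6 = 1/6
u → (v ∨ u) = 1/6 → 1/6 = 1
v ∨ u = 1/6 ∨ 1/6 = 1/6
(v ∨ u) ∨ v = 1/6 ∨ 1/6 = 1/6
¬((v ∨ u) ∨ v) = ¬1/6 = 0
(u → (v ∨ u)) ∨ ¬((v ∨ u) ∨ v) = 1 ∨ 0 = 1
((((v ∧ (u ∧ u)) ∧ (v ∨ u)) ∧ (v → (v → v))) → (¬(u → (u → v)) ∧ ((v ∨ v) ∧ ((v ∧ v) ∨ v)))) ∧ ((u → (v ∨ u)) ∨ ¬((v ∨ u) ∨ v)) = 0 ∧ 1 = 0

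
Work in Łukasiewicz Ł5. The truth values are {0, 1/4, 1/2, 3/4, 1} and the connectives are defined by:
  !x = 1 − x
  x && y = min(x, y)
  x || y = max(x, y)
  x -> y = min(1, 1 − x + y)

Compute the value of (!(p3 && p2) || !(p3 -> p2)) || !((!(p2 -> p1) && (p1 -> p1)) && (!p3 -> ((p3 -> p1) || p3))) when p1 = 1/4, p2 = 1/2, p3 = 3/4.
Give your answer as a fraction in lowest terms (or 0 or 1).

3/4

p3 && p2 = 3/4 && 1/2 = 1/2
!(p3 && p2) = !1/2 = 1/2
p3 -> p2 = 3/4 -> 1/2 = 3/4
!(p3 -> p2) = !3/4 = 1/4
!(p3 && p2) || !(p3 -> p2) = 1/2 || 1/4 = 1/2
p2 -> p1 = 1/2 -> 1/4 = 3/4
!(p2 -> p1) = !3/4 = 1/4
p1 -> p1 = 1/4 -> 1/4 = 1
!(p2 -> p1) && (p1 -> p1) = 1/4 && 1 = 1/4
!p3 = !3/4 = 1/4
p3 -> p1 = 3/4 -> 1/4 = 1/2
(p3 -> p1) || p3 = 1/2 || 3/4 = 3/4
!p3 -> ((p3 -> p1) || p3) = 1/4 -> 3/4 = 1
(!(p2 -> p1) && (p1 -> p1)) && (!p3 -> ((p3 -> p1) || p3)) = 1/4 && 1 = 1/4
!((!(p2 -> p1) && (p1 -> p1)) && (!p3 -> ((p3 -> p1) || p3))) = !1/4 = 3/4
(!(p3 && p2) || !(p3 -> p2)) || !((!(p2 -> p1) && (p1 -> p1)) && (!p3 -> ((p3 -> p1) || p3))) = 1/2 || 3/4 = 3/4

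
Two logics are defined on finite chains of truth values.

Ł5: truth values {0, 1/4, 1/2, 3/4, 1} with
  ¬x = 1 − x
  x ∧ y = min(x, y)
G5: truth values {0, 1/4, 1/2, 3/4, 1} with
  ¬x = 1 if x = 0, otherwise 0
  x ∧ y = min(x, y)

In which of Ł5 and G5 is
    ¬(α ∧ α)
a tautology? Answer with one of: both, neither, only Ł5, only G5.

In Ł5: at α = 1/4 the value is 3/4 — not a tautology.
In G5: at α = 1/4 the value is 0 — not a tautology.

neither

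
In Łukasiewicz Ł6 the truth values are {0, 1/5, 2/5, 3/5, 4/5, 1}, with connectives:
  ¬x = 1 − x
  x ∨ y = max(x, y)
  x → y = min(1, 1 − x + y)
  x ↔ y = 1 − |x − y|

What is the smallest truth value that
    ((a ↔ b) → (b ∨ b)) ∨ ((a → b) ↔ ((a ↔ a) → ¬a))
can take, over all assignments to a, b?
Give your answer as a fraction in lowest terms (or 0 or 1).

Take a = 2/5, b = 2/5:
a ↔ b = 2/5 ↔ 2/5 = 1
b ∨ b = 2/5 ∨ 2/5 = 2/5
(a ↔ b) → (b ∨ b) = 1 → 2/5 = 2/5
a → b = 2/5 → 2/5 = 1
a ↔ a = 2/5 ↔ 2/5 = 1
¬a = ¬2/5 = 3/5
(a ↔ a) → ¬a = 1 → 3/5 = 3/5
(a → b) ↔ ((a ↔ a) → ¬a) = 1 ↔ 3/5 = 3/5
((a ↔ b) → (b ∨ b)) ∨ ((a → b) ↔ ((a ↔ a) → ¬a)) = 2/5 ∨ 3/5 = 3/5
No assignment yields a value below 3/5, so this is the minimum.

3/5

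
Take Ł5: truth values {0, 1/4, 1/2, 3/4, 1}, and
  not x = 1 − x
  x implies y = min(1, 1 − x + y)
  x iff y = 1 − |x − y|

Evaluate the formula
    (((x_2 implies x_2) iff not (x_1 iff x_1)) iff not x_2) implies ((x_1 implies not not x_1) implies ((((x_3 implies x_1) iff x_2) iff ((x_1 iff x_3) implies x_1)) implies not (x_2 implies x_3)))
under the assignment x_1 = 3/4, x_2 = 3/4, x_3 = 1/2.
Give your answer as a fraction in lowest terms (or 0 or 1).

3/4

x_2 implies x_2 = 3/4 implies 3/4 = 1
x_1 iff x_1 = 3/4 iff 3/4 = 1
not (x_1 iff x_1) = not 1 = 0
(x_2 implies x_2) iff not (x_1 iff x_1) = 1 iff 0 = 0
not x_2 = not 3/4 = 1/4
((x_2 implies x_2) iff not (x_1 iff x_1)) iff not x_2 = 0 iff 1/4 = 3/4
not x_1 = not 3/4 = 1/4
not not x_1 = not 1/4 = 3/4
x_1 implies not not x_1 = 3/4 implies 3/4 = 1
x_3 implies x_1 = 1/2 implies 3/4 = 1
(x_3 implies x_1) iff x_2 = 1 iff 3/4 = 3/4
x_1 iff x_3 = 3/4 iff 1/2 = 3/4
(x_1 iff x_3) implies x_1 = 3/4 implies 3/4 = 1
((x_3 implies x_1) iff x_2) iff ((x_1 iff x_3) implies x_1) = 3/4 iff 1 = 3/4
x_2 implies x_3 = 3/4 implies 1/2 = 3/4
not (x_2 implies x_3) = not 3/4 = 1/4
(((x_3 implies x_1) iff x_2) iff ((x_1 iff x_3) implies x_1)) implies not (x_2 implies x_3) = 3/4 implies 1/4 = 1/2
(x_1 implies not not x_1) implies ((((x_3 implies x_1) iff x_2) iff ((x_1 iff x_3) implies x_1)) implies not (x_2 implies x_3)) = 1 implies 1/2 = 1/2
(((x_2 implies x_2) iff not (x_1 iff x_1)) iff not x_2) implies ((x_1 implies not not x_1) implies ((((x_3 implies x_1) iff x_2) iff ((x_1 iff x_3) implies x_1)) implies not (x_2 implies x_3))) = 3/4 implies 1/2 = 3/4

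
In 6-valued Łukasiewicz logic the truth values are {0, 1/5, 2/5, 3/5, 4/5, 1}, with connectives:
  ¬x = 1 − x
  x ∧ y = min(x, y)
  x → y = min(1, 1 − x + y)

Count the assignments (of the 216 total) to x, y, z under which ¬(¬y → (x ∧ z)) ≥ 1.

value 1: 11 assignments (counts)
value 4/5: 20 assignments
value 3/5: 27 assignments
value 2/5: 32 assignments
value 1/5: 35 assignments
value 0: 91 assignments
So 11 of the 216 assignments meet the threshold.

11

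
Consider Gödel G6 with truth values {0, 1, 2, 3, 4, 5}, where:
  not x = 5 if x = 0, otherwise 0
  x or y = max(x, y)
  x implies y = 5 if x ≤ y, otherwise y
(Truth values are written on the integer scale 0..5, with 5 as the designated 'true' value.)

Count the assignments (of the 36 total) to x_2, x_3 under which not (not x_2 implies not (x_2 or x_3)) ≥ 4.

value 5: 5 assignments (counts)
value 0: 31 assignments
So 5 of the 36 assignments meet the threshold.

5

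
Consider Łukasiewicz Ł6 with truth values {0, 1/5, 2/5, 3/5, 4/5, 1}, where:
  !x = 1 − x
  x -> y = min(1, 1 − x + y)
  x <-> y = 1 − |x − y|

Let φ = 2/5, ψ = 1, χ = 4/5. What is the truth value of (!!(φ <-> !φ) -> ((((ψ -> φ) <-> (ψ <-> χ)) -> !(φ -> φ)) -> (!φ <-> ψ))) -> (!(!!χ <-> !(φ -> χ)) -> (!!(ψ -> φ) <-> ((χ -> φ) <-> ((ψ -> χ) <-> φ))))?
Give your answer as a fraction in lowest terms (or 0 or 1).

!φ = !2/5 = 3/5
φ <-> !φ = 2/5 <-> 3/5 = 4/5
!(φ <-> !φ) = !4/5 = 1/5
!!(φ <-> !φ) = !1/5 = 4/5
ψ -> φ = 1 -> 2/5 = 2/5
ψ <-> χ = 1 <-> 4/5 = 4/5
(ψ -> φ) <-> (ψ <-> χ) = 2/5 <-> 4/5 = 3/5
φ -> φ = 2/5 -> 2/5 = 1
!(φ -> φ) = !1 = 0
((ψ -> φ) <-> (ψ <-> χ)) -> !(φ -> φ) = 3/5 -> 0 = 2/5
!φ = !2/5 = 3/5
!φ <-> ψ = 3/5 <-> 1 = 3/5
(((ψ -> φ) <-> (ψ <-> χ)) -> !(φ -> φ)) -> (!φ <-> ψ) = 2/5 -> 3/5 = 1
!!(φ <-> !φ) -> ((((ψ -> φ) <-> (ψ <-> χ)) -> !(φ -> φ)) -> (!φ <-> ψ)) = 4/5 -> 1 = 1
!χ = !4/5 = 1/5
!!χ = !1/5 = 4/5
φ -> χ = 2/5 -> 4/5 = 1
!(φ -> χ) = !1 = 0
!!χ <-> !(φ -> χ) = 4/5 <-> 0 = 1/5
!(!!χ <-> !(φ -> χ)) = !1/5 = 4/5
ψ -> φ = 1 -> 2/5 = 2/5
!(ψ -> φ) = !2/5 = 3/5
!!(ψ -> φ) = !3/5 = 2/5
χ -> φ = 4/5 -> 2/5 = 3/5
ψ -> χ = 1 -> 4/5 = 4/5
(ψ -> χ) <-> φ = 4/5 <-> 2/5 = 3/5
(χ -> φ) <-> ((ψ -> χ) <-> φ) = 3/5 <-> 3/5 = 1
!!(ψ -> φ) <-> ((χ -> φ) <-> ((ψ -> χ) <-> φ)) = 2/5 <-> 1 = 2/5
!(!!χ <-> !(φ -> χ)) -> (!!(ψ -> φ) <-> ((χ -> φ) <-> ((ψ -> χ) <-> φ))) = 4/5 -> 2/5 = 3/5
(!!(φ <-> !φ) -> ((((ψ -> φ) <-> (ψ <-> χ)) -> !(φ -> φ)) -> (!φ <-> ψ))) -> (!(!!χ <-> !(φ -> χ)) -> (!!(ψ -> φ) <-> ((χ -> φ) <-> ((ψ -> χ) <-> φ)))) = 1 -> 3/5 = 3/5

3/5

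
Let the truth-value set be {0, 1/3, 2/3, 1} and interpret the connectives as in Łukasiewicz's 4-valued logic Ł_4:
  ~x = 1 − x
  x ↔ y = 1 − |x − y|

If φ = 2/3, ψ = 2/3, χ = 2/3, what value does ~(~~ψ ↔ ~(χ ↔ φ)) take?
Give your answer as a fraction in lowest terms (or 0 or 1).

2/3

~ψ = ~2/3 = 1/3
~~ψ = ~1/3 = 2/3
χ ↔ φ = 2/3 ↔ 2/3 = 1
~(χ ↔ φ) = ~1 = 0
~~ψ ↔ ~(χ ↔ φ) = 2/3 ↔ 0 = 1/3
~(~~ψ ↔ ~(χ ↔ φ)) = ~1/3 = 2/3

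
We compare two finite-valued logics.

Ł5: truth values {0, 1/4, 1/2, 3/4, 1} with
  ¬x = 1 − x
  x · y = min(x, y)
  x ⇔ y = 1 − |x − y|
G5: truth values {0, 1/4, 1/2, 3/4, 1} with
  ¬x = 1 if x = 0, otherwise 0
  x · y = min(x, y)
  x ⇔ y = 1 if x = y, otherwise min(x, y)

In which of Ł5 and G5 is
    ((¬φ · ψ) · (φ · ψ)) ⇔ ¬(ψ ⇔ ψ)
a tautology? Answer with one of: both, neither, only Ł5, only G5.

In Ł5: at φ = 1/4, ψ = 1/4 the value is 3/4 — not a tautology.
In G5: every assignment gives 1 — tautology.

only G5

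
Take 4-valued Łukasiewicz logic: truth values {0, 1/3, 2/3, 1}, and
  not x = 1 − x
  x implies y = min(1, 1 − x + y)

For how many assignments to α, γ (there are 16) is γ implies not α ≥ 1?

α = 0, γ = 0 ↦ 1  ≥
α = 0, γ = 1/3 ↦ 1  ≥
α = 0, γ = 2/3 ↦ 1  ≥
α = 0, γ = 1 ↦ 1  ≥
α = 1/3, γ = 0 ↦ 1  ≥
α = 1/3, γ = 1/3 ↦ 1  ≥
α = 1/3, γ = 2/3 ↦ 1  ≥
α = 1/3, γ = 1 ↦ 2/3  <
α = 2/3, γ = 0 ↦ 1  ≥
α = 2/3, γ = 1/3 ↦ 1  ≥
α = 2/3, γ = 2/3 ↦ 2/3  <
α = 2/3, γ = 1 ↦ 1/3  <
α = 1, γ = 0 ↦ 1  ≥
α = 1, γ = 1/3 ↦ 2/3  <
α = 1, γ = 2/3 ↦ 1/3  <
α = 1, γ = 1 ↦ 0  <
So 10 of the 16 assignments meet the threshold.

10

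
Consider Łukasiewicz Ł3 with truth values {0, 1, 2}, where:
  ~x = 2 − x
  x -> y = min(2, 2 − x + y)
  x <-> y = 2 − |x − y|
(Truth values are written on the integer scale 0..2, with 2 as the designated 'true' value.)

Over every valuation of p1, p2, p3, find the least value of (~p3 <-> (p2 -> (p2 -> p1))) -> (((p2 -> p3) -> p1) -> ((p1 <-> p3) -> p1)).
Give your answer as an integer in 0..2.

1

Take p1 = 0, p2 = 1, p3 = 0:
~p3 = ~0 = 2
p2 -> p1 = 1 -> 0 = 1
p2 -> (p2 -> p1) = 1 -> 1 = 2
~p3 <-> (p2 -> (p2 -> p1)) = 2 <-> 2 = 2
p2 -> p3 = 1 -> 0 = 1
(p2 -> p3) -> p1 = 1 -> 0 = 1
p1 <-> p3 = 0 <-> 0 = 2
(p1 <-> p3) -> p1 = 2 -> 0 = 0
((p2 -> p3) -> p1) -> ((p1 <-> p3) -> p1) = 1 -> 0 = 1
(~p3 <-> (p2 -> (p2 -> p1))) -> (((p2 -> p3) -> p1) -> ((p1 <-> p3) -> p1)) = 2 -> 1 = 1
No assignment yields a value below 1, so this is the minimum.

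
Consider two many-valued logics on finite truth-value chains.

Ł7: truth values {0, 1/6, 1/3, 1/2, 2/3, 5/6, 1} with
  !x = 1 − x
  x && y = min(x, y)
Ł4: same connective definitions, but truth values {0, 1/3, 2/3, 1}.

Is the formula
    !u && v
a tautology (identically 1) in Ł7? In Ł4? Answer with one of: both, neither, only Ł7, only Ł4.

neither

In Ł7: at u = 0, v = 0 the value is 0 — not a tautology.
In Ł4: at u = 0, v = 0 the value is 0 — not a tautology.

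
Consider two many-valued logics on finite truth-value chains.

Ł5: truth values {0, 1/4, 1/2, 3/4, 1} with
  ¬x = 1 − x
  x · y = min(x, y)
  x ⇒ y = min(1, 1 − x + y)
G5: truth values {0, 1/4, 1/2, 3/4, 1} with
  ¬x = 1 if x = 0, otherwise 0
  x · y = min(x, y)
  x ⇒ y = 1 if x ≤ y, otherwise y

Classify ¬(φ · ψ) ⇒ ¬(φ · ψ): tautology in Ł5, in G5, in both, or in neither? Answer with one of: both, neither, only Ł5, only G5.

In Ł5: every assignment gives 1 — tautology.
In G5: every assignment gives 1 — tautology.

both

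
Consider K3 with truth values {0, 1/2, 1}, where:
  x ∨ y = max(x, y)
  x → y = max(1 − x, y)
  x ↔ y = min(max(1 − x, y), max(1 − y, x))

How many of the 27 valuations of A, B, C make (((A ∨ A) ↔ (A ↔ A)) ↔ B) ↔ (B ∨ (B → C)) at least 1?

value 1: 6 assignments (counts)
value 1/2: 15 assignments
value 0: 6 assignments
So 6 of the 27 assignments meet the threshold.

6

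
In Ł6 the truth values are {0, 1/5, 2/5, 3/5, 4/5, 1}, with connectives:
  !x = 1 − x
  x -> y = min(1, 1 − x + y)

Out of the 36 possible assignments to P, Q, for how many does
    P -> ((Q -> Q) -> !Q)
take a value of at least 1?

21

value 1: 21 assignments (counts)
value 4/5: 5 assignments
value 3/5: 4 assignments
value 2/5: 3 assignments
value 1/5: 2 assignments
value 0: 1 assignment
So 21 of the 36 assignments meet the threshold.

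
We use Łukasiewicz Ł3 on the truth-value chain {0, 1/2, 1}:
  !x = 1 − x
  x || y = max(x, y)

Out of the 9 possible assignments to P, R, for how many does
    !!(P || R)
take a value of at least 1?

5

P = 0, R = 0 ↦ 0  <
P = 0, R = 1/2 ↦ 1/2  <
P = 0, R = 1 ↦ 1  ≥
P = 1/2, R = 0 ↦ 1/2  <
P = 1/2, R = 1/2 ↦ 1/2  <
P = 1/2, R = 1 ↦ 1  ≥
P = 1, R = 0 ↦ 1  ≥
P = 1, R = 1/2 ↦ 1  ≥
P = 1, R = 1 ↦ 1  ≥
So 5 of the 9 assignments meet the threshold.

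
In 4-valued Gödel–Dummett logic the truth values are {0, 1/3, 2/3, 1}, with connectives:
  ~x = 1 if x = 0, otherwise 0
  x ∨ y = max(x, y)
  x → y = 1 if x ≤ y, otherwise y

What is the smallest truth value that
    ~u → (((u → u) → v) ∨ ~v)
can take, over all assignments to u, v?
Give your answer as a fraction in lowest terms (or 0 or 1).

1/3

Take u = 0, v = 1/3:
~u = ~0 = 1
u → u = 0 → 0 = 1
(u → u) → v = 1 → 1/3 = 1/3
~v = ~1/3 = 0
((u → u) → v) ∨ ~v = 1/3 ∨ 0 = 1/3
~u → (((u → u) → v) ∨ ~v) = 1 → 1/3 = 1/3
No assignment yields a value below 1/3, so this is the minimum.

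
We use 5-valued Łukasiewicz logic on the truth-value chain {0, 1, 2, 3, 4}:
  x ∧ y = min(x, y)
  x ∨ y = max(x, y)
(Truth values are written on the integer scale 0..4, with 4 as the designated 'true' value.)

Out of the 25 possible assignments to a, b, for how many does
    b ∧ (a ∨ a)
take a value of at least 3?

4

value 4: 1 assignment (counts)
value 3: 3 assignments (counts)
value 2: 5 assignments
value 1: 7 assignments
value 0: 9 assignments
So 4 of the 25 assignments meet the threshold.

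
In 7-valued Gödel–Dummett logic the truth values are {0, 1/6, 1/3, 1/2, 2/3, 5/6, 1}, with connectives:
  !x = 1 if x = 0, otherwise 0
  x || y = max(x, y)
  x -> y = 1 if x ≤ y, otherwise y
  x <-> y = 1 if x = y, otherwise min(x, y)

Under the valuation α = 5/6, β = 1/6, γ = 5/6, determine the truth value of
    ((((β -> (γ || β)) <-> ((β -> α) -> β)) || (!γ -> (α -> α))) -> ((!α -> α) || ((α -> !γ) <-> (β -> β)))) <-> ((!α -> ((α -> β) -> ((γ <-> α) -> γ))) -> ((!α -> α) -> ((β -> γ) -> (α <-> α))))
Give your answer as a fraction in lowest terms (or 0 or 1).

1

γ || β = 5/6 || 1/6 = 5/6
β -> (γ || β) = 1/6 -> 5/6 = 1
β -> α = 1/6 -> 5/6 = 1
(β -> α) -> β = 1 -> 1/6 = 1/6
(β -> (γ || β)) <-> ((β -> α) -> β) = 1 <-> 1/6 = 1/6
!γ = !5/6 = 0
α -> α = 5/6 -> 5/6 = 1
!γ -> (α -> α) = 0 -> 1 = 1
((β -> (γ || β)) <-> ((β -> α) -> β)) || (!γ -> (α -> α)) = 1/6 || 1 = 1
!α = !5/6 = 0
!α -> α = 0 -> 5/6 = 1
!γ = !5/6 = 0
α -> !γ = 5/6 -> 0 = 0
β -> β = 1/6 -> 1/6 = 1
(α -> !γ) <-> (β -> β) = 0 <-> 1 = 0
(!α -> α) || ((α -> !γ) <-> (β -> β)) = 1 || 0 = 1
(((β -> (γ || β)) <-> ((β -> α) -> β)) || (!γ -> (α -> α))) -> ((!α -> α) || ((α -> !γ) <-> (β -> β))) = 1 -> 1 = 1
!α = !5/6 = 0
α -> β = 5/6 -> 1/6 = 1/6
γ <-> α = 5/6 <-> 5/6 = 1
(γ <-> α) -> γ = 1 -> 5/6 = 5/6
(α -> β) -> ((γ <-> α) -> γ) = 1/6 -> 5/6 = 1
!α -> ((α -> β) -> ((γ <-> α) -> γ)) = 0 -> 1 = 1
!α = !5/6 = 0
!α -> α = 0 -> 5/6 = 1
β -> γ = 1/6 -> 5/6 = 1
α <-> α = 5/6 <-> 5/6 = 1
(β -> γ) -> (α <-> α) = 1 -> 1 = 1
(!α -> α) -> ((β -> γ) -> (α <-> α)) = 1 -> 1 = 1
(!α -> ((α -> β) -> ((γ <-> α) -> γ))) -> ((!α -> α) -> ((β -> γ) -> (α <-> α))) = 1 -> 1 = 1
((((β -> (γ || β)) <-> ((β -> α) -> β)) || (!γ -> (α -> α))) -> ((!α -> α) || ((α -> !γ) <-> (β -> β)))) <-> ((!α -> ((α -> β) -> ((γ <-> α) -> γ))) -> ((!α -> α) -> ((β -> γ) -> (α <-> α)))) = 1 <-> 1 = 1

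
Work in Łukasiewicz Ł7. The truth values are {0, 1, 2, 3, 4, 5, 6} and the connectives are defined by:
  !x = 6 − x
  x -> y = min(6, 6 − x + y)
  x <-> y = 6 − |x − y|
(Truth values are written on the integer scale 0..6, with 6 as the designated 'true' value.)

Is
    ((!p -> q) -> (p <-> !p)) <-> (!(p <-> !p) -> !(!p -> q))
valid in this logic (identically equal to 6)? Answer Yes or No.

At p = 0, q = 1, for instance:
!p = !0 = 6
!p -> q = 6 -> 1 = 1
!p = !0 = 6
p <-> !p = 0 <-> 6 = 0
(!p -> q) -> (p <-> !p) = 1 -> 0 = 5
!(p <-> !p) = !0 = 6
!(!p -> q) = !1 = 5
!(p <-> !p) -> !(!p -> q) = 6 -> 5 = 5
((!p -> q) -> (p <-> !p)) <-> (!(p <-> !p) -> !(!p -> q)) = 5 <-> 5 = 6
and checking the remaining 48 assignments likewise gives ≥ 6 in every case.

Yes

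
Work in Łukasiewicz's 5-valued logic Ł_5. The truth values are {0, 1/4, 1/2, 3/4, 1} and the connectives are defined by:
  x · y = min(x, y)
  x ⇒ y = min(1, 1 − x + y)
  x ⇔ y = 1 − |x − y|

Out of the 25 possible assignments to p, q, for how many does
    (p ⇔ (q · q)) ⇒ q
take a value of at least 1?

13

value 1: 13 assignments (counts)
value 3/4: 5 assignments
value 1/2: 4 assignments
value 1/4: 2 assignments
value 0: 1 assignment
So 13 of the 25 assignments meet the threshold.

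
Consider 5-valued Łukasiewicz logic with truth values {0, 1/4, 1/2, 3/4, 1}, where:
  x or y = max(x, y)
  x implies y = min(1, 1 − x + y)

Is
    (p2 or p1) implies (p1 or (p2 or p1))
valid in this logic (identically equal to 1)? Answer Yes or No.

Yes

At p1 = 1/2, p2 = 0, for instance:
p2 or p1 = 0 or 1/2 = 1/2
p1 or (p2 or p1) = 1/2 or 1/2 = 1/2
(p2 or p1) implies (p1 or (p2 or p1)) = 1/2 implies 1/2 = 1
and checking the remaining 24 assignments likewise gives ≥ 1 in every case.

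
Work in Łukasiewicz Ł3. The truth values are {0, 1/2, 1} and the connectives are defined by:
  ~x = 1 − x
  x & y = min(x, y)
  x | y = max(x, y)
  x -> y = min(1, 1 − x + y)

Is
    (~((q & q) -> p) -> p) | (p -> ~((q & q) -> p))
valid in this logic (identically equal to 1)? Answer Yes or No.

Yes

p = 0, q = 0 ↦ 1
p = 0, q = 1/2 ↦ 1
p = 0, q = 1 ↦ 1
p = 1/2, q = 0 ↦ 1
p = 1/2, q = 1/2 ↦ 1
p = 1/2, q = 1 ↦ 1
p = 1, q = 0 ↦ 1
p = 1, q = 1/2 ↦ 1
p = 1, q = 1 ↦ 1
Every assignment gives a value ≥ 1.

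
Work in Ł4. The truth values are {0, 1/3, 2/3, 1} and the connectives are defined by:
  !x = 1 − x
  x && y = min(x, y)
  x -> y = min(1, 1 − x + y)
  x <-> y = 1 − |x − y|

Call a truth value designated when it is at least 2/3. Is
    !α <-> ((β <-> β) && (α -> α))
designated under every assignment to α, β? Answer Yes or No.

No

Counterexample: take α = 2/3, β = 0.
!α = !2/3 = 1/3
β <-> β = 0 <-> 0 = 1
α -> α = 2/3 -> 2/3 = 1
(β <-> β) && (α -> α) = 1 && 1 = 1
!α <-> ((β <-> β) && (α -> α)) = 1/3 <-> 1 = 1/3
This gives 1/3, which is below 2/3.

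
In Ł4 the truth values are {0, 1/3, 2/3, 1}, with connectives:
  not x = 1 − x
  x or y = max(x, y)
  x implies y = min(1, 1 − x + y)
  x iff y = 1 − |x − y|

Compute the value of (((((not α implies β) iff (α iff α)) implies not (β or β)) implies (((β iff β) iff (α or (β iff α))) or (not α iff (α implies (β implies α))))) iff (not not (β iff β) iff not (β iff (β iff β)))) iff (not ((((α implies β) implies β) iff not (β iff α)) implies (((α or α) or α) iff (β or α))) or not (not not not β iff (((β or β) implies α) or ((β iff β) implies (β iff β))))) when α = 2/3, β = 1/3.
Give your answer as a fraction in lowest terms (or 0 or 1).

2/3

not α = not 2/3 = 1/3
not α implies β = 1/3 implies 1/3 = 1
α iff α = 2/3 iff 2/3 = 1
(not α implies β) iff (α iff α) = 1 iff 1 = 1
β or β = 1/3 or 1/3 = 1/3
not (β or β) = not 1/3 = 2/3
((not α implies β) iff (α iff α)) implies not (β or β) = 1 implies 2/3 = 2/3
β iff β = 1/3 iff 1/3 = 1
β iff α = 1/3 iff 2/3 = 2/3
α or (β iff α) = 2/3 or 2/3 = 2/3
(β iff β) iff (α or (β iff α)) = 1 iff 2/3 = 2/3
not α = not 2/3 = 1/3
β implies α = 1/3 implies 2/3 = 1
α implies (β implies α) = 2/3 implies 1 = 1
not α iff (α implies (β implies α)) = 1/3 iff 1 = 1/3
((β iff β) iff (α or (β iff α))) or (not α iff (α implies (β implies α))) = 2/3 or 1/3 = 2/3
(((not α implies β) iff (α iff α)) implies not (β or β)) implies (((β iff β) iff (α or (β iff α))) or (not α iff (α implies (β implies α)))) = 2/3 implies 2/3 = 1
β iff β = 1/3 iff 1/3 = 1
not (β iff β) = not 1 = 0
not not (β iff β) = not 0 = 1
β iff β = 1/3 iff 1/3 = 1
β iff (β iff β) = 1/3 iff 1 = 1/3
not (β iff (β iff β)) = not 1/3 = 2/3
not not (β iff β) iff not (β iff (β iff β)) = 1 iff 2/3 = 2/3
((((not α implies β) iff (α iff α)) implies not (β or β)) implies (((β iff β) iff (α or (β iff α))) or (not α iff (α implies (β implies α))))) iff (not not (β iff β) iff not (β iff (β iff β))) = 1 iff 2/3 = 2/3
α implies β = 2/3 implies 1/3 = 2/3
(α implies β) implies β = 2/3 implies 1/3 = 2/3
β iff α = 1/3 iff 2/3 = 2/3
not (β iff α) = not 2/3 = 1/3
((α implies β) implies β) iff not (β iff α) = 2/3 iff 1/3 = 2/3
α or α = 2/3 or 2/3 = 2/3
(α or α) or α = 2/3 or 2/3 = 2/3
β or α = 1/3 or 2/3 = 2/3
((α or α) or α) iff (β or α) = 2/3 iff 2/3 = 1
(((α implies β) implies β) iff not (β iff α)) implies (((α or α) or α) iff (β or α)) = 2/3 implies 1 = 1
not ((((α implies β) implies β) iff not (β iff α)) implies (((α or α) or α) iff (β or α))) = not 1 = 0
not β = not 1/3 = 2/3
not not β = not 2/3 = 1/3
not not not β = not 1/3 = 2/3
β or β = 1/3 or 1/3 = 1/3
(β or β) implies α = 1/3 implies 2/3 = 1
β iff β = 1/3 iff 1/3 = 1
β iff β = 1/3 iff 1/3 = 1
(β iff β) implies (β iff β) = 1 implies 1 = 1
((β or β) implies α) or ((β iff β) implies (β iff β)) = 1 or 1 = 1
not not not β iff (((β or β) implies α) or ((β iff β) implies (β iff β))) = 2/3 iff 1 = 2/3
not (not not not β iff (((β or β) implies α) or ((β iff β) implies (β iff β)))) = not 2/3 = 1/3
not ((((α implies β) implies β) iff not (β iff α)) implies (((α or α) or α) iff (β or α))) or not (not not not β iff (((β or β) implies α) or ((β iff β) implies (β iff β)))) = 0 or 1/3 = 1/3
(((((not α implies β) iff (α iff α)) implies not (β or β)) implies (((β iff β) iff (α or (β iff α))) or (not α iff (α implies (β implies α))))) iff (not not (β iff β) iff not (β iff (β iff β)))) iff (not ((((α implies β) implies β) iff not (β iff α)) implies (((α or α) or α) iff (β or α))) or not (not not not β iff (((β or β) implies α) or ((β iff β) implies (β iff β))))) = 2/3 iff 1/3 = 2/3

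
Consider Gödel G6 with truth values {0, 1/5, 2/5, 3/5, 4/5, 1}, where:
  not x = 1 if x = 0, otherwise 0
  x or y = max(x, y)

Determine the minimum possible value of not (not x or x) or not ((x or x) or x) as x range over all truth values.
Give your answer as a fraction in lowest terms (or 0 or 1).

0

Take x = 1/5:
not x = not 1/5 = 0
not x or x = 0 or 1/5 = 1/5
not (not x or x) = not 1/5 = 0
x or x = 1/5 or 1/5 = 1/5
(x or x) or x = 1/5 or 1/5 = 1/5
not ((x or x) or x) = not 1/5 = 0
not (not x or x) or not ((x or x) or x) = 0 or 0 = 0
No assignment yields a value below 0, so this is the minimum.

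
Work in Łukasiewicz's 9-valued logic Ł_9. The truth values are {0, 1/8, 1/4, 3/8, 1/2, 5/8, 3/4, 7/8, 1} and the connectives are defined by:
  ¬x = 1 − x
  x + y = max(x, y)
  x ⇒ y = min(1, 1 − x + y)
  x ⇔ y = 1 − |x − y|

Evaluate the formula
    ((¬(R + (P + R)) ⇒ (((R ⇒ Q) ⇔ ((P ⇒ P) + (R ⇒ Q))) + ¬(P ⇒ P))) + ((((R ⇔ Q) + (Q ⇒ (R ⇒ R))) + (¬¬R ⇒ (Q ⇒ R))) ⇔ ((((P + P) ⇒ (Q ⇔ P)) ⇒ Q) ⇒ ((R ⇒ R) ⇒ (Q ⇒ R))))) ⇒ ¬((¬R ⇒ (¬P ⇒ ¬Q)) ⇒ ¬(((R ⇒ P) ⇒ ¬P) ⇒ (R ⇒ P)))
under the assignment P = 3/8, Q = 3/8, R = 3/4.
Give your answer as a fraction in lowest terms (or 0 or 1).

5/8

P + R = 3/8 + 3/4 = 3/4
R + (P + R) = 3/4 + 3/4 = 3/4
¬(R + (P + R)) = ¬3/4 = 1/4
R ⇒ Q = 3/4 ⇒ 3/8 = 5/8
P ⇒ P = 3/8 ⇒ 3/8 = 1
R ⇒ Q = 3/4 ⇒ 3/8 = 5/8
(P ⇒ P) + (R ⇒ Q) = 1 + 5/8 = 1
(R ⇒ Q) ⇔ ((P ⇒ P) + (R ⇒ Q)) = 5/8 ⇔ 1 = 5/8
P ⇒ P = 3/8 ⇒ 3/8 = 1
¬(P ⇒ P) = ¬1 = 0
((R ⇒ Q) ⇔ ((P ⇒ P) + (R ⇒ Q))) + ¬(P ⇒ P) = 5/8 + 0 = 5/8
¬(R + (P + R)) ⇒ (((R ⇒ Q) ⇔ ((P ⇒ P) + (R ⇒ Q))) + ¬(P ⇒ P)) = 1/4 ⇒ 5/8 = 1
R ⇔ Q = 3/4 ⇔ 3/8 = 5/8
R ⇒ R = 3/4 ⇒ 3/4 = 1
Q ⇒ (R ⇒ R) = 3/8 ⇒ 1 = 1
(R ⇔ Q) + (Q ⇒ (R ⇒ R)) = 5/8 + 1 = 1
¬R = ¬3/4 = 1/4
¬¬R = ¬1/4 = 3/4
Q ⇒ R = 3/8 ⇒ 3/4 = 1
¬¬R ⇒ (Q ⇒ R) = 3/4 ⇒ 1 = 1
((R ⇔ Q) + (Q ⇒ (R ⇒ R))) + (¬¬R ⇒ (Q ⇒ R)) = 1 + 1 = 1
P + P = 3/8 + 3/8 = 3/8
Q ⇔ P = 3/8 ⇔ 3/8 = 1
(P + P) ⇒ (Q ⇔ P) = 3/8 ⇒ 1 = 1
((P + P) ⇒ (Q ⇔ P)) ⇒ Q = 1 ⇒ 3/8 = 3/8
R ⇒ R = 3/4 ⇒ 3/4 = 1
Q ⇒ R = 3/8 ⇒ 3/4 = 1
(R ⇒ R) ⇒ (Q ⇒ R) = 1 ⇒ 1 = 1
(((P + P) ⇒ (Q ⇔ P)) ⇒ Q) ⇒ ((R ⇒ R) ⇒ (Q ⇒ R)) = 3/8 ⇒ 1 = 1
(((R ⇔ Q) + (Q ⇒ (R ⇒ R))) + (¬¬R ⇒ (Q ⇒ R))) ⇔ ((((P + P) ⇒ (Q ⇔ P)) ⇒ Q) ⇒ ((R ⇒ R) ⇒ (Q ⇒ R))) = 1 ⇔ 1 = 1
(¬(R + (P + R)) ⇒ (((R ⇒ Q) ⇔ ((P ⇒ P) + (R ⇒ Q))) + ¬(P ⇒ P))) + ((((R ⇔ Q) + (Q ⇒ (R ⇒ R))) + (¬¬R ⇒ (Q ⇒ R))) ⇔ ((((P + P) ⇒ (Q ⇔ P)) ⇒ Q) ⇒ ((R ⇒ R) ⇒ (Q ⇒ R)))) = 1 + 1 = 1
¬R = ¬3/4 = 1/4
¬P = ¬3/8 = 5/8
¬Q = ¬3/8 = 5/8
¬P ⇒ ¬Q = 5/8 ⇒ 5/8 = 1
¬R ⇒ (¬P ⇒ ¬Q) = 1/4 ⇒ 1 = 1
R ⇒ P = 3/4 ⇒ 3/8 = 5/8
¬P = ¬3/8 = 5/8
(R ⇒ P) ⇒ ¬P = 5/8 ⇒ 5/8 = 1
R ⇒ P = 3/4 ⇒ 3/8 = 5/8
((R ⇒ P) ⇒ ¬P) ⇒ (R ⇒ P) = 1 ⇒ 5/8 = 5/8
¬(((R ⇒ P) ⇒ ¬P) ⇒ (R ⇒ P)) = ¬5/8 = 3/8
(¬R ⇒ (¬P ⇒ ¬Q)) ⇒ ¬(((R ⇒ P) ⇒ ¬P) ⇒ (R ⇒ P)) = 1 ⇒ 3/8 = 3/8
¬((¬R ⇒ (¬P ⇒ ¬Q)) ⇒ ¬(((R ⇒ P) ⇒ ¬P) ⇒ (R ⇒ P))) = ¬3/8 = 5/8
((¬(R + (P + R)) ⇒ (((R ⇒ Q) ⇔ ((P ⇒ P) + (R ⇒ Q))) + ¬(P ⇒ P))) + ((((R ⇔ Q) + (Q ⇒ (R ⇒ R))) + (¬¬R ⇒ (Q ⇒ R))) ⇔ ((((P + P) ⇒ (Q ⇔ P)) ⇒ Q) ⇒ ((R ⇒ R) ⇒ (Q ⇒ R))))) ⇒ ¬((¬R ⇒ (¬P ⇒ ¬Q)) ⇒ ¬(((R ⇒ P) ⇒ ¬P) ⇒ (R ⇒ P))) = 1 ⇒ 5/8 = 5/8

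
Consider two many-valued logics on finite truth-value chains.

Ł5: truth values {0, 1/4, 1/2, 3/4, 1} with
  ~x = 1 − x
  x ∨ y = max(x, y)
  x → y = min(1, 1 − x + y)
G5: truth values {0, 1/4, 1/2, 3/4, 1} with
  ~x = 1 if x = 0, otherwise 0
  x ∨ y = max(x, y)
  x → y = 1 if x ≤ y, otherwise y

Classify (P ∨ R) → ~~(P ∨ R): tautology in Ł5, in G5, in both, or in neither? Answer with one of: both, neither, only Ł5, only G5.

In Ł5: every assignment gives 1 — tautology.
In G5: every assignment gives 1 — tautology.

both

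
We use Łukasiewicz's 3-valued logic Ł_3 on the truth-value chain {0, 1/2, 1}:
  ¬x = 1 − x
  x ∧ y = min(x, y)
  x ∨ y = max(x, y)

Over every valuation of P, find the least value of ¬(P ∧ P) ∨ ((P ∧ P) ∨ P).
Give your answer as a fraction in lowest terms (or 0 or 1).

1/2

Take P = 1/2:
P ∧ P = 1/2 ∧ 1/2 = 1/2
¬(P ∧ P) = ¬1/2 = 1/2
P ∧ P = 1/2 ∧ 1/2 = 1/2
(P ∧ P) ∨ P = 1/2 ∨ 1/2 = 1/2
¬(P ∧ P) ∨ ((P ∧ P) ∨ P) = 1/2 ∨ 1/2 = 1/2
No assignment yields a value below 1/2, so this is the minimum.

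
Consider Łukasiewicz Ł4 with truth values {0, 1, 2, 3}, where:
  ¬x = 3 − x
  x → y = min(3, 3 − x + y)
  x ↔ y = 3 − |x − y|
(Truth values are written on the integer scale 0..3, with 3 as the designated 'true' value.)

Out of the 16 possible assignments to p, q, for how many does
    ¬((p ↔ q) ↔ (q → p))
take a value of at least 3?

p = 0, q = 0 ↦ 0  <
p = 0, q = 1 ↦ 0  <
p = 0, q = 2 ↦ 0  <
p = 0, q = 3 ↦ 0  <
p = 1, q = 0 ↦ 1  <
p = 1, q = 1 ↦ 0  <
p = 1, q = 2 ↦ 0  <
p = 1, q = 3 ↦ 0  <
p = 2, q = 0 ↦ 2  <
p = 2, q = 1 ↦ 1  <
p = 2, q = 2 ↦ 0  <
p = 2, q = 3 ↦ 0  <
p = 3, q = 0 ↦ 3  ≥
p = 3, q = 1 ↦ 2  <
p = 3, q = 2 ↦ 1  <
p = 3, q = 3 ↦ 0  <
So 1 of the 16 assignments meets the threshold.

1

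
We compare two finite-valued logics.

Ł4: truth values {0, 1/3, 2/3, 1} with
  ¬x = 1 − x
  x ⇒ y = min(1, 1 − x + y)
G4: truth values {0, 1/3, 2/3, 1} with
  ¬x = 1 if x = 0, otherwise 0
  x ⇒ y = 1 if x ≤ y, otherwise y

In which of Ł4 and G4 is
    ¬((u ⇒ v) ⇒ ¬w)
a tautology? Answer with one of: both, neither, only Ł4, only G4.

In Ł4: at u = 0, v = 0, w = 0 the value is 0 — not a tautology.
In G4: at u = 0, v = 0, w = 0 the value is 0 — not a tautology.

neither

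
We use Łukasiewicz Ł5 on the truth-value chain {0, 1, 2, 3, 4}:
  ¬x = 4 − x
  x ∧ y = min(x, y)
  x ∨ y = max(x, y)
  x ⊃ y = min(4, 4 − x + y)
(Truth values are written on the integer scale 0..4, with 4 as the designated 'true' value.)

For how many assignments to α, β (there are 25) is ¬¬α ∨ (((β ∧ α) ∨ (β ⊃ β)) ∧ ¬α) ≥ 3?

value 4: 10 assignments (counts)
value 3: 10 assignments (counts)
value 2: 5 assignments
So 20 of the 25 assignments meet the threshold.

20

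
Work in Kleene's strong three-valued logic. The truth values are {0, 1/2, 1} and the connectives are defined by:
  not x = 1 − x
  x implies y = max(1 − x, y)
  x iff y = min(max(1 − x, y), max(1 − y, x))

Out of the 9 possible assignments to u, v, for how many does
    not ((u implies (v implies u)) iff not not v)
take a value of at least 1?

3

u = 0, v = 0 ↦ 1  ≥
u = 0, v = 1/2 ↦ 1/2  <
u = 0, v = 1 ↦ 0  <
u = 1/2, v = 0 ↦ 1  ≥
u = 1/2, v = 1/2 ↦ 1/2  <
u = 1/2, v = 1 ↦ 1/2  <
u = 1, v = 0 ↦ 1  ≥
u = 1, v = 1/2 ↦ 1/2  <
u = 1, v = 1 ↦ 0  <
So 3 of the 9 assignments meet the threshold.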